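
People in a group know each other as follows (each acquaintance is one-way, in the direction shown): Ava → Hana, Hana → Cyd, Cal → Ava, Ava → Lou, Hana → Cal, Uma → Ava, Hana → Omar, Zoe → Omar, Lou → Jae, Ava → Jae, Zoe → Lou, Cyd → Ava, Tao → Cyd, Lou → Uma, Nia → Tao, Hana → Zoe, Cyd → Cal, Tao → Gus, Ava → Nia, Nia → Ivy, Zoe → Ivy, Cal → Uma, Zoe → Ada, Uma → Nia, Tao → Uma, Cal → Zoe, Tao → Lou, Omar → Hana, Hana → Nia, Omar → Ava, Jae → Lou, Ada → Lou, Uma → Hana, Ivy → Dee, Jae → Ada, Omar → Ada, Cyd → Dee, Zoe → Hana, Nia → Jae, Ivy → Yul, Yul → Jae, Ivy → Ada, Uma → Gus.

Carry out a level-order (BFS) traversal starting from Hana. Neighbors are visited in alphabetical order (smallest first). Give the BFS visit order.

Hana, Cal, Cyd, Nia, Omar, Zoe, Ava, Uma, Dee, Ivy, Jae, Tao, Ada, Lou, Gus, Yul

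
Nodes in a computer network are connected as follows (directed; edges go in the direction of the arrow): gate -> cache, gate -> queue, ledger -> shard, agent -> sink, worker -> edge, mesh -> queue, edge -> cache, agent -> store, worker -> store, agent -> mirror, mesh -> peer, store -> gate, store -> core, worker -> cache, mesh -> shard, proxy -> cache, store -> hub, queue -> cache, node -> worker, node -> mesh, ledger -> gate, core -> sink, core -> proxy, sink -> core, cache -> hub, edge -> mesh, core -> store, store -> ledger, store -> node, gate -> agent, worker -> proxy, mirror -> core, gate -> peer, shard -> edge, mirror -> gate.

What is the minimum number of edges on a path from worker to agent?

Level 0: worker
Level 1: cache, edge, proxy, store
Level 2: core, gate, hub, ledger, mesh, node
Level 3: agent, peer, queue, shard, sink
Level 4: mirror
agent first appears at level 3.

3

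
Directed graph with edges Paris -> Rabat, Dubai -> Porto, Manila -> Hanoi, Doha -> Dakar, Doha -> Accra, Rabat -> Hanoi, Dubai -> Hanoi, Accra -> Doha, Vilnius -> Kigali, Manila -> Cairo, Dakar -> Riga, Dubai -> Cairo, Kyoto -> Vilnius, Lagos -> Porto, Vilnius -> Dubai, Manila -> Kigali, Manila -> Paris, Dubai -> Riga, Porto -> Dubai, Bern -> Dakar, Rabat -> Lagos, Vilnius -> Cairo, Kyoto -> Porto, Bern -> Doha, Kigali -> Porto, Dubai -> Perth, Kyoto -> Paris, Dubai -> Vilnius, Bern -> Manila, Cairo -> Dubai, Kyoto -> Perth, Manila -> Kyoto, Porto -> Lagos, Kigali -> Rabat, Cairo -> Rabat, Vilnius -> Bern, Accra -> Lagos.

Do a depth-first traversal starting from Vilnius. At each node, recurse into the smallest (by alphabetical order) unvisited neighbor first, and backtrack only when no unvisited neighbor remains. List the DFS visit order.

Vilnius Bern Dakar Riga Doha Accra Lagos Porto Dubai Cairo Rabat Hanoi Perth Manila Kigali Kyoto Paris

Visit Vilnius
Vilnius → Bern
Bern → Dakar
Dakar → Riga
Bern → Doha
Doha → Accra
Accra → Lagos
Lagos → Porto
Porto → Dubai
Dubai → Cairo
Cairo → Rabat
Rabat → Hanoi
Dubai → Perth
Bern → Manila
Manila → Kigali
Manila → Kyoto
Kyoto → Paris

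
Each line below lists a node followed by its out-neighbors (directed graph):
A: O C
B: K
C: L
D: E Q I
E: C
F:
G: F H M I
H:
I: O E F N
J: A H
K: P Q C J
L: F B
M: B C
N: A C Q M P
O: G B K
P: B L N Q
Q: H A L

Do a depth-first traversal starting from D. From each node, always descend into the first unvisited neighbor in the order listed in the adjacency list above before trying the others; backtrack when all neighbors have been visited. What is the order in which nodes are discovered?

Visit D
D → E
E → C
C → L
L → F
L → B
B → K
K → P
P → N
N → A
A → O
O → G
G → H
G → M
G → I
N → Q
K → J

D, E, C, L, F, B, K, P, N, A, O, G, H, M, I, Q, J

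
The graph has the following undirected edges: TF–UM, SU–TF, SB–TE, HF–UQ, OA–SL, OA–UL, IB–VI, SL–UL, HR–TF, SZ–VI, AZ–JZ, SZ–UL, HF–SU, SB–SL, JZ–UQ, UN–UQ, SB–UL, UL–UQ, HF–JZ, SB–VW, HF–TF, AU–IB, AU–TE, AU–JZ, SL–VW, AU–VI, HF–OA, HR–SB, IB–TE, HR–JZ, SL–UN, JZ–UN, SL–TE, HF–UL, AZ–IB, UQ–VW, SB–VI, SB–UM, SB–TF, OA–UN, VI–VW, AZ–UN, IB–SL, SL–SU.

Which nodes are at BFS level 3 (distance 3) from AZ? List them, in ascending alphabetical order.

Level 0: AZ
Level 1: IB, JZ, UN
Level 2: AU, HF, HR, OA, SL, TE, UQ, VI
Level 3: SB, SU, SZ, TF, UL, VW
Level 4: UM

SB, SU, SZ, TF, UL, VW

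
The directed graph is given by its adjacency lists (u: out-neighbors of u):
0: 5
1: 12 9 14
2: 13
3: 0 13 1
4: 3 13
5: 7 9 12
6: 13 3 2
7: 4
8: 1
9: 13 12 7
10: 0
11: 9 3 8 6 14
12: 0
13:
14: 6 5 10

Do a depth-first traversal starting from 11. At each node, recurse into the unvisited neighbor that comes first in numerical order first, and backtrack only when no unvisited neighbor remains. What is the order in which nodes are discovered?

11 3 0 5 7 4 13 9 12 1 14 6 2 10 8

Visit 11
11 → 3
3 → 0
0 → 5
5 → 7
7 → 4
4 → 13
5 → 9
9 → 12
3 → 1
1 → 14
14 → 6
6 → 2
14 → 10
11 → 8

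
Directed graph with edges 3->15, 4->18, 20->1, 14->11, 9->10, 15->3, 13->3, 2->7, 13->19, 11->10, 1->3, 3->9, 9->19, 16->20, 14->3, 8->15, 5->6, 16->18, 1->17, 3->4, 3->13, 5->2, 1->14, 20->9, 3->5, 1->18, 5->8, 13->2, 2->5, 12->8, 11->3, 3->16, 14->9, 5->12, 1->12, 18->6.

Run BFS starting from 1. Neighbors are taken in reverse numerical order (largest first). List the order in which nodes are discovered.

Visit 1; enqueue 18, 17, 14, 12, 3 → queue [18, 17, 14, 12, 3]
Visit 18; enqueue 6 → queue [17, 14, 12, 3, 6]
Visit 17 → queue [14, 12, 3, 6]
Visit 14; enqueue 11, 9 → queue [12, 3, 6, 11, 9]
Visit 12; enqueue 8 → queue [3, 6, 11, 9, 8]
Visit 3; enqueue 16, 15, 13, 5, 4 → queue [6, 11, 9, 8, 16, 15, 13, 5, 4]
Visit 6 → queue [11, 9, 8, 16, 15, 13, 5, 4]
Visit 11; enqueue 10 → queue [9, 8, 16, 15, 13, 5, 4, 10]
Visit 9; enqueue 19 → queue [8, 16, 15, 13, 5, 4, 10, 19]
Visit 8 → queue [16, 15, 13, 5, 4, 10, 19]
Visit 16; enqueue 20 → queue [15, 13, 5, 4, 10, 19, 20]
Visit 15 → queue [13, 5, 4, 10, 19, 20]
Visit 13; enqueue 2 → queue [5, 4, 10, 19, 20, 2]
Visit 5 → queue [4, 10, 19, 20, 2]
Visit 4 → queue [10, 19, 20, 2]
Visit 10 → queue [19, 20, 2]
Visit 19 → queue [20, 2]
Visit 20 → queue [2]
Visit 2; enqueue 7 → queue [7]
Visit 7 → queue []

1 -> 18 -> 17 -> 14 -> 12 -> 3 -> 6 -> 11 -> 9 -> 8 -> 16 -> 15 -> 13 -> 5 -> 4 -> 10 -> 19 -> 20 -> 2 -> 7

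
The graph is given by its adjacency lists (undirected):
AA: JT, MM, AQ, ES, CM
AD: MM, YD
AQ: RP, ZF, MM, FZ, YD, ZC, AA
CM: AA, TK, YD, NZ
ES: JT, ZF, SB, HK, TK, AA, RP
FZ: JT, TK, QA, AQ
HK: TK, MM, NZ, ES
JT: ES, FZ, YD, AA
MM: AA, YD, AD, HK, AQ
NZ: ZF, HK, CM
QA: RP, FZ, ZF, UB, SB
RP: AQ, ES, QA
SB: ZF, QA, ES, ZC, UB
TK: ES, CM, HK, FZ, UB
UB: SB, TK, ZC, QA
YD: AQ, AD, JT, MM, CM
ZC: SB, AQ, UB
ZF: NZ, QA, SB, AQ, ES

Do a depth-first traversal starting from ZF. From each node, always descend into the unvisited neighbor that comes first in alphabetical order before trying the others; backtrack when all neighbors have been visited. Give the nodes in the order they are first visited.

Visit ZF
ZF → AQ
AQ → AA
AA → CM
CM → NZ
NZ → HK
HK → ES
ES → JT
JT → FZ
FZ → QA
QA → RP
QA → SB
SB → UB
UB → TK
UB → ZC
JT → YD
YD → AD
AD → MM

ZF, AQ, AA, CM, NZ, HK, ES, JT, FZ, QA, RP, SB, UB, TK, ZC, YD, AD, MM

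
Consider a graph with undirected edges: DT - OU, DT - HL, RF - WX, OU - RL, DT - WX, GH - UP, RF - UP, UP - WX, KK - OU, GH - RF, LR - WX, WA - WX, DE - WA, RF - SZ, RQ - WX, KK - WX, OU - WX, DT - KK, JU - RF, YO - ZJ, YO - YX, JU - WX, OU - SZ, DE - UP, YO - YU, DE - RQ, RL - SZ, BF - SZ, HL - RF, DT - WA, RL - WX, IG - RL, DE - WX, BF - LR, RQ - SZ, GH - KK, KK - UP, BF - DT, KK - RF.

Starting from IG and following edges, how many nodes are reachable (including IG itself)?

BFS from IG visits: IG, RL, OU, SZ, WX, DT, KK, BF, RF, RQ, DE, JU, LR, UP, WA, HL, GH
Reachable nodes: 17 of 21 total.

17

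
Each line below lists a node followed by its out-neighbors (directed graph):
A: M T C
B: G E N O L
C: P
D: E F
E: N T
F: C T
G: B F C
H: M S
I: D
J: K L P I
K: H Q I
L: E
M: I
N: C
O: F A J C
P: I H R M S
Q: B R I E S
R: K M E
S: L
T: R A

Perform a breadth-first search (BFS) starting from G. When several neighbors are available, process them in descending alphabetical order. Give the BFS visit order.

G → F → C → B → T → P → O → N → L → E → R → A → S → M → I → H → J → K → D → Q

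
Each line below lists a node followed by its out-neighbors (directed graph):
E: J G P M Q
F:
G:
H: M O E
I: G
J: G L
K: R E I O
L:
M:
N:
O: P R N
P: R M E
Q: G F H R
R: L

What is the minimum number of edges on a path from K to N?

2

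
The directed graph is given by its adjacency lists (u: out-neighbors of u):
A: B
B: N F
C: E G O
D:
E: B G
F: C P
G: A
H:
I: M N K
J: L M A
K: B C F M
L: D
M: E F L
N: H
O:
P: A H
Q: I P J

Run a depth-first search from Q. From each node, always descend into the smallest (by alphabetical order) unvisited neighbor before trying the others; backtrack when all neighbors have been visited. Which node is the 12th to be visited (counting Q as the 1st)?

H

Visit Q
Q → I
I → K
K → B
B → F
F → C
C → E
E → G
G → A
C → O
F → P
P → H
B → N
K → M
M → L
L → D
Q → J

Visit order: Q, I, K, B, F, C, E, G, A, O, P, H, N, M, L, D, J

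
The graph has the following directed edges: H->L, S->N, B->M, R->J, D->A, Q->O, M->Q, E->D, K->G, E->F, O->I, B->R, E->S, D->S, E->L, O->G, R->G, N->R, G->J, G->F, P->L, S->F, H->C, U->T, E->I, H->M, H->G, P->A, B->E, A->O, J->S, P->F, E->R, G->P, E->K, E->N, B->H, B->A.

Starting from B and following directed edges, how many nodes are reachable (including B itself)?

19

BFS from B visits: B, R, M, H, E, A, J, G, Q, L, C, S, N, K, I, F, D, O, P
Reachable nodes: 19 of 21 total.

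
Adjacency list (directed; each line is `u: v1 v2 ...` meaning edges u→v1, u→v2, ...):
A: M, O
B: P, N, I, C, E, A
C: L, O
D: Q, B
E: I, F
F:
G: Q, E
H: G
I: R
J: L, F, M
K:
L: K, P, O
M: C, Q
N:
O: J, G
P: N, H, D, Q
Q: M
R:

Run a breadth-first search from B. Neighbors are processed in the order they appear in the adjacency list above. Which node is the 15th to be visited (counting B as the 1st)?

M

Visit B; enqueue P, N, I, C, E, A → queue [P, N, I, C, E, A]
Visit P; enqueue H, D, Q → queue [N, I, C, E, A, H, D, Q]
Visit N → queue [I, C, E, A, H, D, Q]
Visit I; enqueue R → queue [C, E, A, H, D, Q, R]
Visit C; enqueue L, O → queue [E, A, H, D, Q, R, L, O]
Visit E; enqueue F → queue [A, H, D, Q, R, L, O, F]
Visit A; enqueue M → queue [H, D, Q, R, L, O, F, M]
Visit H; enqueue G → queue [D, Q, R, L, O, F, M, G]
Visit D → queue [Q, R, L, O, F, M, G]
Visit Q → queue [R, L, O, F, M, G]
Visit R → queue [L, O, F, M, G]
Visit L; enqueue K → queue [O, F, M, G, K]
Visit O; enqueue J → queue [F, M, G, K, J]
Visit F → queue [M, G, K, J]
Visit M → queue [G, K, J]
Visit G → queue [K, J]
Visit K → queue [J]
Visit J → queue []

Visit order: B, P, N, I, C, E, A, H, D, Q, R, L, O, F, M, G, K, J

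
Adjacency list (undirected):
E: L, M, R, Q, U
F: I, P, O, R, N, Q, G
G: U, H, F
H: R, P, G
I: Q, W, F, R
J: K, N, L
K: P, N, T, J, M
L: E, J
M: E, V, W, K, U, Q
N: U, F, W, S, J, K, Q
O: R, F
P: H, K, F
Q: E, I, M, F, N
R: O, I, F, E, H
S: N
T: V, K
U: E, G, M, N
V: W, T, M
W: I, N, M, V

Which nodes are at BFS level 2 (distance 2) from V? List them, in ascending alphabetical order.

Level 0: V
Level 1: M, T, W
Level 2: E, I, K, N, Q, U
Level 3: F, G, J, L, P, R, S
Level 4: H, O

E, I, K, N, Q, U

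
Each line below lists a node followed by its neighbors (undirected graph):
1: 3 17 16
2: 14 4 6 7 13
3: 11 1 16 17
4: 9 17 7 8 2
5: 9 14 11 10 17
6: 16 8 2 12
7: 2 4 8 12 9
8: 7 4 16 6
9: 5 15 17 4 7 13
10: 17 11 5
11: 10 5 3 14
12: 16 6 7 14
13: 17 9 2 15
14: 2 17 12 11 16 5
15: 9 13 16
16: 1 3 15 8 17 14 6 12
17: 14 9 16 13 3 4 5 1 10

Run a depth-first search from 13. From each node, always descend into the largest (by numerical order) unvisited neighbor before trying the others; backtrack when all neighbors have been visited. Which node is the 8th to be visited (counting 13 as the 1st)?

Visit 13
13 → 17
17 → 16
16 → 15
15 → 9
9 → 7
7 → 12
12 → 14
14 → 11
11 → 10
10 → 5
11 → 3
3 → 1
14 → 2
2 → 6
6 → 8
8 → 4

Visit order: 13, 17, 16, 15, 9, 7, 12, 14, 11, 10, 5, 3, 1, 2, 6, 8, 4

14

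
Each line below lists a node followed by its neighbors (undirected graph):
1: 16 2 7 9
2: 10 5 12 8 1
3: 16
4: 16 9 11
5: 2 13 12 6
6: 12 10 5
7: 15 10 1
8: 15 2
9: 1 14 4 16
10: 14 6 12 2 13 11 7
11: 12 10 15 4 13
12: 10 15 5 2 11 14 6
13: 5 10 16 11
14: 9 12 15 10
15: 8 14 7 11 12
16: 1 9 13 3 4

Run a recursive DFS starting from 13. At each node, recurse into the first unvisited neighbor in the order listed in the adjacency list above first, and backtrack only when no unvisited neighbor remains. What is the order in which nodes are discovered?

Visit 13
13 → 5
5 → 2
2 → 10
10 → 14
14 → 9
9 → 1
1 → 16
16 → 3
16 → 4
4 → 11
11 → 12
12 → 15
15 → 8
15 → 7
12 → 6

13 → 5 → 2 → 10 → 14 → 9 → 1 → 16 → 3 → 4 → 11 → 12 → 15 → 8 → 7 → 6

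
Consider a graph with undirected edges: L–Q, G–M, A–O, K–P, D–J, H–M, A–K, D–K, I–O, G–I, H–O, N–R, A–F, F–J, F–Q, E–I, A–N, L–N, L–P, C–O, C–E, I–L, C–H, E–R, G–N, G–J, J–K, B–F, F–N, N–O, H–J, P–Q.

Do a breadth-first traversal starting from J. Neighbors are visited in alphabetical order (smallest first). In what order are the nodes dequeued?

Visit J; enqueue D, F, G, H, K → queue [D, F, G, H, K]
Visit D → queue [F, G, H, K]
Visit F; enqueue A, B, N, Q → queue [G, H, K, A, B, N, Q]
Visit G; enqueue I, M → queue [H, K, A, B, N, Q, I, M]
Visit H; enqueue C, O → queue [K, A, B, N, Q, I, M, C, O]
Visit K; enqueue P → queue [A, B, N, Q, I, M, C, O, P]
Visit A → queue [B, N, Q, I, M, C, O, P]
Visit B → queue [N, Q, I, M, C, O, P]
Visit N; enqueue L, R → queue [Q, I, M, C, O, P, L, R]
Visit Q → queue [I, M, C, O, P, L, R]
Visit I; enqueue E → queue [M, C, O, P, L, R, E]
Visit M → queue [C, O, P, L, R, E]
Visit C → queue [O, P, L, R, E]
Visit O → queue [P, L, R, E]
Visit P → queue [L, R, E]
Visit L → queue [R, E]
Visit R → queue [E]
Visit E → queue []

J, D, F, G, H, K, A, B, N, Q, I, M, C, O, P, L, R, E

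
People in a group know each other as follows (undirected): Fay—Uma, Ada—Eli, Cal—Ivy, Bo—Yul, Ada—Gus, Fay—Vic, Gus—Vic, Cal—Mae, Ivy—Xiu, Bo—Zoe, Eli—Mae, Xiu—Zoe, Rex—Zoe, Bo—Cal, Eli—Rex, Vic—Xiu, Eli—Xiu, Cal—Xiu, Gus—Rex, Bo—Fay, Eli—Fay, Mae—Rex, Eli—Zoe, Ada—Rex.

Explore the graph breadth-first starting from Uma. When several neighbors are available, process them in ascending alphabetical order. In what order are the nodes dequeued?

Visit Uma; enqueue Fay → queue [Fay]
Visit Fay; enqueue Bo, Eli, Vic → queue [Bo, Eli, Vic]
Visit Bo; enqueue Cal, Yul, Zoe → queue [Eli, Vic, Cal, Yul, Zoe]
Visit Eli; enqueue Ada, Mae, Rex, Xiu → queue [Vic, Cal, Yul, Zoe, Ada, Mae, Rex, Xiu]
Visit Vic; enqueue Gus → queue [Cal, Yul, Zoe, Ada, Mae, Rex, Xiu, Gus]
Visit Cal; enqueue Ivy → queue [Yul, Zoe, Ada, Mae, Rex, Xiu, Gus, Ivy]
Visit Yul → queue [Zoe, Ada, Mae, Rex, Xiu, Gus, Ivy]
Visit Zoe → queue [Ada, Mae, Rex, Xiu, Gus, Ivy]
Visit Ada → queue [Mae, Rex, Xiu, Gus, Ivy]
Visit Mae → queue [Rex, Xiu, Gus, Ivy]
Visit Rex → queue [Xiu, Gus, Ivy]
Visit Xiu → queue [Gus, Ivy]
Visit Gus → queue [Ivy]
Visit Ivy → queue []

Uma, Fay, Bo, Eli, Vic, Cal, Yul, Zoe, Ada, Mae, Rex, Xiu, Gus, Ivy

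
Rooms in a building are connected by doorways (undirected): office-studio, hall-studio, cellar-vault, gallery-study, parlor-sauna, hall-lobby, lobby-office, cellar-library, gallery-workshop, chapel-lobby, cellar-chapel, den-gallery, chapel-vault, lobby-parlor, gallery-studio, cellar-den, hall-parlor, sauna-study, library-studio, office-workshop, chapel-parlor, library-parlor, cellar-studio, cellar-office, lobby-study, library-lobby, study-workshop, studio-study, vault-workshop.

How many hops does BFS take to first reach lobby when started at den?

3

Level 0: den
Level 1: cellar, gallery
Level 2: chapel, library, office, studio, study, vault, workshop
Level 3: hall, lobby, parlor, sauna
lobby first appears at level 3.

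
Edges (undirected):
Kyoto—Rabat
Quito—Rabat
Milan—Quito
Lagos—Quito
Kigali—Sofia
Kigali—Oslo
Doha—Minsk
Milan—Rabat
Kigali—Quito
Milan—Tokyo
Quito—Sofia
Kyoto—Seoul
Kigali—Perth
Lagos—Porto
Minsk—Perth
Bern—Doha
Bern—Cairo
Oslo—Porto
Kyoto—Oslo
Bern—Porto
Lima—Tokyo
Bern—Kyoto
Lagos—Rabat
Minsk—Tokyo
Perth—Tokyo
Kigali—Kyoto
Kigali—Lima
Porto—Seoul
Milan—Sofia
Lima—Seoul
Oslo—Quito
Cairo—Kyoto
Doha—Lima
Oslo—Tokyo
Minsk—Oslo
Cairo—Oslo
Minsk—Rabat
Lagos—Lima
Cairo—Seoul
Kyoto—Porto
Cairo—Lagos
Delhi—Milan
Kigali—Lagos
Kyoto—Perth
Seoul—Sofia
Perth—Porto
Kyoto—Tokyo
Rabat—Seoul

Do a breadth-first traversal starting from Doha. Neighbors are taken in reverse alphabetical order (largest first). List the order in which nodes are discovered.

Visit Doha; enqueue Minsk, Lima, Bern → queue [Minsk, Lima, Bern]
Visit Minsk; enqueue Tokyo, Rabat, Perth, Oslo → queue [Lima, Bern, Tokyo, Rabat, Perth, Oslo]
Visit Lima; enqueue Seoul, Lagos, Kigali → queue [Bern, Tokyo, Rabat, Perth, Oslo, Seoul, Lagos, Kigali]
Visit Bern; enqueue Porto, Kyoto, Cairo → queue [Tokyo, Rabat, Perth, Oslo, Seoul, Lagos, Kigali, Porto, Kyoto, Cairo]
Visit Tokyo; enqueue Milan → queue [Rabat, Perth, Oslo, Seoul, Lagos, Kigali, Porto, Kyoto, Cairo, Milan]
Visit Rabat; enqueue Quito → queue [Perth, Oslo, Seoul, Lagos, Kigali, Porto, Kyoto, Cairo, Milan, Quito]
Visit Perth → queue [Oslo, Seoul, Lagos, Kigali, Porto, Kyoto, Cairo, Milan, Quito]
Visit Oslo → queue [Seoul, Lagos, Kigali, Porto, Kyoto, Cairo, Milan, Quito]
Visit Seoul; enqueue Sofia → queue [Lagos, Kigali, Porto, Kyoto, Cairo, Milan, Quito, Sofia]
Visit Lagos → queue [Kigali, Porto, Kyoto, Cairo, Milan, Quito, Sofia]
Visit Kigali → queue [Porto, Kyoto, Cairo, Milan, Quito, Sofia]
Visit Porto → queue [Kyoto, Cairo, Milan, Quito, Sofia]
Visit Kyoto → queue [Cairo, Milan, Quito, Sofia]
Visit Cairo → queue [Milan, Quito, Sofia]
Visit Milan; enqueue Delhi → queue [Quito, Sofia, Delhi]
Visit Quito → queue [Sofia, Delhi]
Visit Sofia → queue [Delhi]
Visit Delhi → queue []

Doha -> Minsk -> Lima -> Bern -> Tokyo -> Rabat -> Perth -> Oslo -> Seoul -> Lagos -> Kigali -> Porto -> Kyoto -> Cairo -> Milan -> Quito -> Sofia -> Delhi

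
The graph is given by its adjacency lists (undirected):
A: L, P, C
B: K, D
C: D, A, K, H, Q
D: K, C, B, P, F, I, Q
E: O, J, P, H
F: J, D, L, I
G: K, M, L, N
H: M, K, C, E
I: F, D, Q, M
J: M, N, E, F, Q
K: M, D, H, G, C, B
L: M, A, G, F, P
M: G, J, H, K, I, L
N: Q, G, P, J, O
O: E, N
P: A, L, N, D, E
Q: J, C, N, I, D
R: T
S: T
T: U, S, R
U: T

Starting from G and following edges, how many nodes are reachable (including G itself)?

17

BFS from G visits: G, K, L, M, N, B, C, D, H, A, F, P, I, J, O, Q, E
Reachable nodes: 17 of 21 total.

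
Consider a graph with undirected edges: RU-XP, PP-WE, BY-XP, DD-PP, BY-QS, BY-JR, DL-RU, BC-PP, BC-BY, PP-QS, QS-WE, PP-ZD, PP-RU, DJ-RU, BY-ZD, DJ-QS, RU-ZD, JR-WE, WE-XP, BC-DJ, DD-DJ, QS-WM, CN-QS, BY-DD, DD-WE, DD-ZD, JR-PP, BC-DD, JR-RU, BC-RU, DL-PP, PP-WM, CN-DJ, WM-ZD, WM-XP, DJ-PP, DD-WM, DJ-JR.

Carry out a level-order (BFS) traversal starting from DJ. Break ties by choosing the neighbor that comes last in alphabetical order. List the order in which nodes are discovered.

Visit DJ; enqueue RU, QS, PP, JR, DD, CN, BC → queue [RU, QS, PP, JR, DD, CN, BC]
Visit RU; enqueue ZD, XP, DL → queue [QS, PP, JR, DD, CN, BC, ZD, XP, DL]
Visit QS; enqueue WM, WE, BY → queue [PP, JR, DD, CN, BC, ZD, XP, DL, WM, WE, BY]
Visit PP → queue [JR, DD, CN, BC, ZD, XP, DL, WM, WE, BY]
Visit JR → queue [DD, CN, BC, ZD, XP, DL, WM, WE, BY]
Visit DD → queue [CN, BC, ZD, XP, DL, WM, WE, BY]
Visit CN → queue [BC, ZD, XP, DL, WM, WE, BY]
Visit BC → queue [ZD, XP, DL, WM, WE, BY]
Visit ZD → queue [XP, DL, WM, WE, BY]
Visit XP → queue [DL, WM, WE, BY]
Visit DL → queue [WM, WE, BY]
Visit WM → queue [WE, BY]
Visit WE → queue [BY]
Visit BY → queue []

DJ, RU, QS, PP, JR, DD, CN, BC, ZD, XP, DL, WM, WE, BY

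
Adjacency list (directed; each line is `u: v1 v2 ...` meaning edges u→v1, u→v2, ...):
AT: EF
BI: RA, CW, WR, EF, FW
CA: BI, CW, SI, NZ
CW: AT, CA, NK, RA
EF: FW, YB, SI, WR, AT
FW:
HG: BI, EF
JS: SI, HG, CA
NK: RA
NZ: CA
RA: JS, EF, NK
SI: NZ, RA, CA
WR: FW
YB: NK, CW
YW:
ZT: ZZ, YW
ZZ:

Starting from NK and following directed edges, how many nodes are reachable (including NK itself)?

BFS from NK visits: NK, RA, JS, EF, SI, HG, CA, FW, YB, WR, AT, NZ, BI, CW
Reachable nodes: 14 of 17 total.

14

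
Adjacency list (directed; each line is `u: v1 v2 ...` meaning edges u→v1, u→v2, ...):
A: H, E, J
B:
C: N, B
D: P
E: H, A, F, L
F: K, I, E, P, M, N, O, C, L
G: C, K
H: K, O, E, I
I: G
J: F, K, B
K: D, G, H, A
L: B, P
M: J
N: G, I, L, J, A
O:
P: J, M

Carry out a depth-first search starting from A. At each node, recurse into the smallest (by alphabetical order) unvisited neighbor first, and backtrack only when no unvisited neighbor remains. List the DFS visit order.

A -> E -> F -> C -> B -> N -> G -> K -> D -> P -> J -> M -> H -> I -> O -> L

Visit A
A → E
E → F
F → C
C → B
C → N
N → G
G → K
K → D
D → P
P → J
P → M
K → H
H → I
H → O
N → L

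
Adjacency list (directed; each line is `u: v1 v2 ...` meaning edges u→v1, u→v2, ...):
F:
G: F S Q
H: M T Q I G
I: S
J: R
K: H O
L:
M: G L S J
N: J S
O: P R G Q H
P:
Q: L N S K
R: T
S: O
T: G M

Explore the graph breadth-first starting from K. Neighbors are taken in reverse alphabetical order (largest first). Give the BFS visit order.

K O H R Q P G T M I S N L F J

Visit K; enqueue O, H → queue [O, H]
Visit O; enqueue R, Q, P, G → queue [H, R, Q, P, G]
Visit H; enqueue T, M, I → queue [R, Q, P, G, T, M, I]
Visit R → queue [Q, P, G, T, M, I]
Visit Q; enqueue S, N, L → queue [P, G, T, M, I, S, N, L]
Visit P → queue [G, T, M, I, S, N, L]
Visit G; enqueue F → queue [T, M, I, S, N, L, F]
Visit T → queue [M, I, S, N, L, F]
Visit M; enqueue J → queue [I, S, N, L, F, J]
Visit I → queue [S, N, L, F, J]
Visit S → queue [N, L, F, J]
Visit N → queue [L, F, J]
Visit L → queue [F, J]
Visit F → queue [J]
Visit J → queue []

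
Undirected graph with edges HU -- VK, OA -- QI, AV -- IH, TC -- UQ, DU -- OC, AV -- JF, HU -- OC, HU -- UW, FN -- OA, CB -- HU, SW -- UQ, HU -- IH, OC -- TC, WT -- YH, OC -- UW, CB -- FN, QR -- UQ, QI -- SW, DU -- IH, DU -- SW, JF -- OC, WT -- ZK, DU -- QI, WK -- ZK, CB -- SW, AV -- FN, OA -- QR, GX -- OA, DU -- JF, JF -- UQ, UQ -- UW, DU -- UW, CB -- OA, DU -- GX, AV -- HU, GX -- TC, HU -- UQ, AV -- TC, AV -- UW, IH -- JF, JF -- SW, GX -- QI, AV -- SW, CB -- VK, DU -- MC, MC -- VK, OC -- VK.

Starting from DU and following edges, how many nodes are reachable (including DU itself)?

18

BFS from DU visits: DU, GX, IH, JF, MC, OC, QI, SW, UW, OA, TC, AV, HU, UQ, VK, CB, FN, QR
Reachable nodes: 18 of 22 total.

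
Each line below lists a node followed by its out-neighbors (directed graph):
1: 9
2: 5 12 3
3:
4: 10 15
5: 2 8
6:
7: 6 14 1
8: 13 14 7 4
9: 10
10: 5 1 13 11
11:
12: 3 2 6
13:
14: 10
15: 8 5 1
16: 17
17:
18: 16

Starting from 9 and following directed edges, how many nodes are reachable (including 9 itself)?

15

BFS from 9 visits: 9, 10, 1, 5, 11, 13, 2, 8, 3, 12, 4, 7, 14, 6, 15
Reachable nodes: 15 of 18 total.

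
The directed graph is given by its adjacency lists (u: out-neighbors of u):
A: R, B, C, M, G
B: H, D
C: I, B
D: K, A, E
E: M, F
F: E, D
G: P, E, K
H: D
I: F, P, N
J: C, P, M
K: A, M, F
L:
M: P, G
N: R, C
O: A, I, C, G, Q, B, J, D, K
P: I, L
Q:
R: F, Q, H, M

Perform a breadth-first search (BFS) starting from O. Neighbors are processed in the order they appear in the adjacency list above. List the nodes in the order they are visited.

O A I C G Q B J D K R M F P N E H L

Visit O; enqueue A, I, C, G, Q, B, J, D, K → queue [A, I, C, G, Q, B, J, D, K]
Visit A; enqueue R, M → queue [I, C, G, Q, B, J, D, K, R, M]
Visit I; enqueue F, P, N → queue [C, G, Q, B, J, D, K, R, M, F, P, N]
Visit C → queue [G, Q, B, J, D, K, R, M, F, P, N]
Visit G; enqueue E → queue [Q, B, J, D, K, R, M, F, P, N, E]
Visit Q → queue [B, J, D, K, R, M, F, P, N, E]
Visit B; enqueue H → queue [J, D, K, R, M, F, P, N, E, H]
Visit J → queue [D, K, R, M, F, P, N, E, H]
Visit D → queue [K, R, M, F, P, N, E, H]
Visit K → queue [R, M, F, P, N, E, H]
Visit R → queue [M, F, P, N, E, H]
Visit M → queue [F, P, N, E, H]
Visit F → queue [P, N, E, H]
Visit P; enqueue L → queue [N, E, H, L]
Visit N → queue [E, H, L]
Visit E → queue [H, L]
Visit H → queue [L]
Visit L → queue []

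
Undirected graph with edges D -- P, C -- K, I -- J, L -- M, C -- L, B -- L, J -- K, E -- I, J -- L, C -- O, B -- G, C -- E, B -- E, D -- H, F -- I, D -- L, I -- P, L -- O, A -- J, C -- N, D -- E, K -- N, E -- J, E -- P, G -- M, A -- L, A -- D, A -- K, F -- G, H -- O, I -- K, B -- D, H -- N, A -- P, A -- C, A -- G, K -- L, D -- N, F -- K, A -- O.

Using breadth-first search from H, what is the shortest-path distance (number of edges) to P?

2

Level 0: H
Level 1: D, N, O
Level 2: A, B, C, E, K, L, P
Level 3: F, G, I, J, M
P first appears at level 2.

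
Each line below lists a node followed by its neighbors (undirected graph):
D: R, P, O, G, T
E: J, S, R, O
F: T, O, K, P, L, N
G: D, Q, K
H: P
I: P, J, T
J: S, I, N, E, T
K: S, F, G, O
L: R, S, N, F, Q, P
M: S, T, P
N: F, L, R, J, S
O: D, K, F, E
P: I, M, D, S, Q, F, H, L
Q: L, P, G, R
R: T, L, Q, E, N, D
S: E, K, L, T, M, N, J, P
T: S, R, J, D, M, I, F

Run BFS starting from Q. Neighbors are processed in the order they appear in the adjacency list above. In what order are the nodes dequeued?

Q L P G R S N F I M D H K T E J O

Visit Q; enqueue L, P, G, R → queue [L, P, G, R]
Visit L; enqueue S, N, F → queue [P, G, R, S, N, F]
Visit P; enqueue I, M, D, H → queue [G, R, S, N, F, I, M, D, H]
Visit G; enqueue K → queue [R, S, N, F, I, M, D, H, K]
Visit R; enqueue T, E → queue [S, N, F, I, M, D, H, K, T, E]
Visit S; enqueue J → queue [N, F, I, M, D, H, K, T, E, J]
Visit N → queue [F, I, M, D, H, K, T, E, J]
Visit F; enqueue O → queue [I, M, D, H, K, T, E, J, O]
Visit I → queue [M, D, H, K, T, E, J, O]
Visit M → queue [D, H, K, T, E, J, O]
Visit D → queue [H, K, T, E, J, O]
Visit H → queue [K, T, E, J, O]
Visit K → queue [T, E, J, O]
Visit T → queue [E, J, O]
Visit E → queue [J, O]
Visit J → queue [O]
Visit O → queue []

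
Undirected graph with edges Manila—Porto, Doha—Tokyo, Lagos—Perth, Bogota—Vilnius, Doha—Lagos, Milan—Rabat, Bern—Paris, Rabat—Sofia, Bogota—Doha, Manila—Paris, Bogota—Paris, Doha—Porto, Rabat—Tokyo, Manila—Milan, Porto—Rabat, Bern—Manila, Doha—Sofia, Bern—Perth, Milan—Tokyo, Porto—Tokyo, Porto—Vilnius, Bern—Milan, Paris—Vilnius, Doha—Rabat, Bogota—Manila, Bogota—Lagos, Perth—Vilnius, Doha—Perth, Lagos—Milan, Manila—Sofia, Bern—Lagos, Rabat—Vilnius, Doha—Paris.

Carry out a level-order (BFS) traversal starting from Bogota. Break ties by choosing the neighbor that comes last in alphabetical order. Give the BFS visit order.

Visit Bogota; enqueue Vilnius, Paris, Manila, Lagos, Doha → queue [Vilnius, Paris, Manila, Lagos, Doha]
Visit Vilnius; enqueue Rabat, Porto, Perth → queue [Paris, Manila, Lagos, Doha, Rabat, Porto, Perth]
Visit Paris; enqueue Bern → queue [Manila, Lagos, Doha, Rabat, Porto, Perth, Bern]
Visit Manila; enqueue Sofia, Milan → queue [Lagos, Doha, Rabat, Porto, Perth, Bern, Sofia, Milan]
Visit Lagos → queue [Doha, Rabat, Porto, Perth, Bern, Sofia, Milan]
Visit Doha; enqueue Tokyo → queue [Rabat, Porto, Perth, Bern, Sofia, Milan, Tokyo]
Visit Rabat → queue [Porto, Perth, Bern, Sofia, Milan, Tokyo]
Visit Porto → queue [Perth, Bern, Sofia, Milan, Tokyo]
Visit Perth → queue [Bern, Sofia, Milan, Tokyo]
Visit Bern → queue [Sofia, Milan, Tokyo]
Visit Sofia → queue [Milan, Tokyo]
Visit Milan → queue [Tokyo]
Visit Tokyo → queue []

Bogota -> Vilnius -> Paris -> Manila -> Lagos -> Doha -> Rabat -> Porto -> Perth -> Bern -> Sofia -> Milan -> Tokyo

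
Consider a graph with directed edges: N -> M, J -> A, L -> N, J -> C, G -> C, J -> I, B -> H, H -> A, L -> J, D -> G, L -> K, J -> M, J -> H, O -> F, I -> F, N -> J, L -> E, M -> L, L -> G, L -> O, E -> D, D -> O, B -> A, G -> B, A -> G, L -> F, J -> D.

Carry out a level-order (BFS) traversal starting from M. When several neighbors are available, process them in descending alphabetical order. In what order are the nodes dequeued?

M, L, O, N, K, J, G, F, E, I, H, D, C, A, B

Visit M; enqueue L → queue [L]
Visit L; enqueue O, N, K, J, G, F, E → queue [O, N, K, J, G, F, E]
Visit O → queue [N, K, J, G, F, E]
Visit N → queue [K, J, G, F, E]
Visit K → queue [J, G, F, E]
Visit J; enqueue I, H, D, C, A → queue [G, F, E, I, H, D, C, A]
Visit G; enqueue B → queue [F, E, I, H, D, C, A, B]
Visit F → queue [E, I, H, D, C, A, B]
Visit E → queue [I, H, D, C, A, B]
Visit I → queue [H, D, C, A, B]
Visit H → queue [D, C, A, B]
Visit D → queue [C, A, B]
Visit C → queue [A, B]
Visit A → queue [B]
Visit B → queue []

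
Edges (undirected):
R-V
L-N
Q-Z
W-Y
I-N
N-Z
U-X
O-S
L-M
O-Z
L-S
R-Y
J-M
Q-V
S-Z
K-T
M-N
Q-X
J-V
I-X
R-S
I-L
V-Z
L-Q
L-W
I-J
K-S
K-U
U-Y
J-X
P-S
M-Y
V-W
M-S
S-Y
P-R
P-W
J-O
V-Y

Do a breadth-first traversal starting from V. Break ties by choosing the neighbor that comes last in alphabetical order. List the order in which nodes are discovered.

Visit V; enqueue Z, Y, W, R, Q, J → queue [Z, Y, W, R, Q, J]
Visit Z; enqueue S, O, N → queue [Y, W, R, Q, J, S, O, N]
Visit Y; enqueue U, M → queue [W, R, Q, J, S, O, N, U, M]
Visit W; enqueue P, L → queue [R, Q, J, S, O, N, U, M, P, L]
Visit R → queue [Q, J, S, O, N, U, M, P, L]
Visit Q; enqueue X → queue [J, S, O, N, U, M, P, L, X]
Visit J; enqueue I → queue [S, O, N, U, M, P, L, X, I]
Visit S; enqueue K → queue [O, N, U, M, P, L, X, I, K]
Visit O → queue [N, U, M, P, L, X, I, K]
Visit N → queue [U, M, P, L, X, I, K]
Visit U → queue [M, P, L, X, I, K]
Visit M → queue [P, L, X, I, K]
Visit P → queue [L, X, I, K]
Visit L → queue [X, I, K]
Visit X → queue [I, K]
Visit I → queue [K]
Visit K; enqueue T → queue [T]
Visit T → queue []

V → Z → Y → W → R → Q → J → S → O → N → U → M → P → L → X → I → K → T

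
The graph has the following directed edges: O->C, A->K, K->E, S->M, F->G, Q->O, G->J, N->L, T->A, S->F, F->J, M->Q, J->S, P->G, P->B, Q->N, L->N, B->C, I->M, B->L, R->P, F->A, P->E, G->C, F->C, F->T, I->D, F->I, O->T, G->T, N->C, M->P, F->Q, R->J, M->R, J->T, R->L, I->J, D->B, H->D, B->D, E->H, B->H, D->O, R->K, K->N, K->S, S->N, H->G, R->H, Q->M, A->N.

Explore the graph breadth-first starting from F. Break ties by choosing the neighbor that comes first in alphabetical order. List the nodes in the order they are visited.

F A C G I J Q T K N D M S O E L B P R H

Visit F; enqueue A, C, G, I, J, Q, T → queue [A, C, G, I, J, Q, T]
Visit A; enqueue K, N → queue [C, G, I, J, Q, T, K, N]
Visit C → queue [G, I, J, Q, T, K, N]
Visit G → queue [I, J, Q, T, K, N]
Visit I; enqueue D, M → queue [J, Q, T, K, N, D, M]
Visit J; enqueue S → queue [Q, T, K, N, D, M, S]
Visit Q; enqueue O → queue [T, K, N, D, M, S, O]
Visit T → queue [K, N, D, M, S, O]
Visit K; enqueue E → queue [N, D, M, S, O, E]
Visit N; enqueue L → queue [D, M, S, O, E, L]
Visit D; enqueue B → queue [M, S, O, E, L, B]
Visit M; enqueue P, R → queue [S, O, E, L, B, P, R]
Visit S → queue [O, E, L, B, P, R]
Visit O → queue [E, L, B, P, R]
Visit E; enqueue H → queue [L, B, P, R, H]
Visit L → queue [B, P, R, H]
Visit B → queue [P, R, H]
Visit P → queue [R, H]
Visit R → queue [H]
Visit H → queue []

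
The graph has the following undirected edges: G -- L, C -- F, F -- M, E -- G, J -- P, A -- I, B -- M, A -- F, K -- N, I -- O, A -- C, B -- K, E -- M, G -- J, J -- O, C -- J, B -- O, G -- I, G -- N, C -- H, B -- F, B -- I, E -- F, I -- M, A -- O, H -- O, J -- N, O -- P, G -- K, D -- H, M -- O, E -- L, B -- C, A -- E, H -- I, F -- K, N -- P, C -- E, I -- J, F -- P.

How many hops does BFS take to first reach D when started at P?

3

Level 0: P
Level 1: F, J, N, O
Level 2: A, B, C, E, G, H, I, K, M
Level 3: D, L
D first appears at level 3.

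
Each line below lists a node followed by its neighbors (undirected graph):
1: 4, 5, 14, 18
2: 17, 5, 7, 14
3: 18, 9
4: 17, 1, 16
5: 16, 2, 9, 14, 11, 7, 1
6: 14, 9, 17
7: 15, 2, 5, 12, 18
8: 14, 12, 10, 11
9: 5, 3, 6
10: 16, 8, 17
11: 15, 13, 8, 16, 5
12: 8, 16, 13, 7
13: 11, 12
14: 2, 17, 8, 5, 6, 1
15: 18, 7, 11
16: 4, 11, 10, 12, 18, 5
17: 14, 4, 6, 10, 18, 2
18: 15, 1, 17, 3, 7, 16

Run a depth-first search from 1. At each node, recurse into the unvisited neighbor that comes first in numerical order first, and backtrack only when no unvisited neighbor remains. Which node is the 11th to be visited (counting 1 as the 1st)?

6

Visit 1
1 → 4
4 → 16
16 → 5
5 → 2
2 → 7
7 → 12
12 → 8
8 → 10
10 → 17
17 → 6
6 → 9
9 → 3
3 → 18
18 → 15
15 → 11
11 → 13
6 → 14

Visit order: 1, 4, 16, 5, 2, 7, 12, 8, 10, 17, 6, 9, 3, 18, 15, 11, 13, 14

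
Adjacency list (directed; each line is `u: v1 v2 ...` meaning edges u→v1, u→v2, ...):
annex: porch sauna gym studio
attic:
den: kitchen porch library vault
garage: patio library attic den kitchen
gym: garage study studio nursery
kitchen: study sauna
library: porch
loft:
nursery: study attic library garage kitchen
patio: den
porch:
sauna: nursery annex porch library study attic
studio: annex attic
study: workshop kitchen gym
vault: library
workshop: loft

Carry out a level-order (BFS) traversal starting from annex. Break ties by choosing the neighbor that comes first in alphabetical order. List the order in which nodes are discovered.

annex -> gym -> porch -> sauna -> studio -> garage -> nursery -> study -> attic -> library -> den -> kitchen -> patio -> workshop -> vault -> loft

Visit annex; enqueue gym, porch, sauna, studio → queue [gym, porch, sauna, studio]
Visit gym; enqueue garage, nursery, study → queue [porch, sauna, studio, garage, nursery, study]
Visit porch → queue [sauna, studio, garage, nursery, study]
Visit sauna; enqueue attic, library → queue [studio, garage, nursery, study, attic, library]
Visit studio → queue [garage, nursery, study, attic, library]
Visit garage; enqueue den, kitchen, patio → queue [nursery, study, attic, library, den, kitchen, patio]
Visit nursery → queue [study, attic, library, den, kitchen, patio]
Visit study; enqueue workshop → queue [attic, library, den, kitchen, patio, workshop]
Visit attic → queue [library, den, kitchen, patio, workshop]
Visit library → queue [den, kitchen, patio, workshop]
Visit den; enqueue vault → queue [kitchen, patio, workshop, vault]
Visit kitchen → queue [patio, workshop, vault]
Visit patio → queue [workshop, vault]
Visit workshop; enqueue loft → queue [vault, loft]
Visit vault → queue [loft]
Visit loft → queue []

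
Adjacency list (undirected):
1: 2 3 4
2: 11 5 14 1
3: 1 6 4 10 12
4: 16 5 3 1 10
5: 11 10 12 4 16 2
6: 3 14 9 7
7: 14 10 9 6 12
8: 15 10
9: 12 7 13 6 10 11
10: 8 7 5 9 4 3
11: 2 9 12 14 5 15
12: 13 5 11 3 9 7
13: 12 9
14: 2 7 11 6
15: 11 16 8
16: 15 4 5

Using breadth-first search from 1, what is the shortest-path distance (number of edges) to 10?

Level 0: 1
Level 1: 2, 3, 4
Level 2: 5, 6, 10, 11, 12, 14, 16
Level 3: 7, 8, 9, 13, 15
10 first appears at level 2.

2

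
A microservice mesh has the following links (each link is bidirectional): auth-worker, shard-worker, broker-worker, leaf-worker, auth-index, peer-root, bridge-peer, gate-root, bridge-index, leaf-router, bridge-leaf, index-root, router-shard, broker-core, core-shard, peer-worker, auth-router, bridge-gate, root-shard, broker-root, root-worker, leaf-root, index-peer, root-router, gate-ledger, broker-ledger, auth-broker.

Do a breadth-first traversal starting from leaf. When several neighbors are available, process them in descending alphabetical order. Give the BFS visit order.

leaf → worker → router → root → bridge → shard → peer → broker → auth → index → gate → core → ledger

Visit leaf; enqueue worker, router, root, bridge → queue [worker, router, root, bridge]
Visit worker; enqueue shard, peer, broker, auth → queue [router, root, bridge, shard, peer, broker, auth]
Visit router → queue [root, bridge, shard, peer, broker, auth]
Visit root; enqueue index, gate → queue [bridge, shard, peer, broker, auth, index, gate]
Visit bridge → queue [shard, peer, broker, auth, index, gate]
Visit shard; enqueue core → queue [peer, broker, auth, index, gate, core]
Visit peer → queue [broker, auth, index, gate, core]
Visit broker; enqueue ledger → queue [auth, index, gate, core, ledger]
Visit auth → queue [index, gate, core, ledger]
Visit index → queue [gate, core, ledger]
Visit gate → queue [core, ledger]
Visit core → queue [ledger]
Visit ledger → queue []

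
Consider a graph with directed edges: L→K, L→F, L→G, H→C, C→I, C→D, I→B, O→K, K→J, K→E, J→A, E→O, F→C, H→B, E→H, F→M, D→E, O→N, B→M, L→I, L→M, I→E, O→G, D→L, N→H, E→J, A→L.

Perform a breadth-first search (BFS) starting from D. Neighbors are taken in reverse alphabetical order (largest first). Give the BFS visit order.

Visit D; enqueue L, E → queue [L, E]
Visit L; enqueue M, K, I, G, F → queue [E, M, K, I, G, F]
Visit E; enqueue O, J, H → queue [M, K, I, G, F, O, J, H]
Visit M → queue [K, I, G, F, O, J, H]
Visit K → queue [I, G, F, O, J, H]
Visit I; enqueue B → queue [G, F, O, J, H, B]
Visit G → queue [F, O, J, H, B]
Visit F; enqueue C → queue [O, J, H, B, C]
Visit O; enqueue N → queue [J, H, B, C, N]
Visit J; enqueue A → queue [H, B, C, N, A]
Visit H → queue [B, C, N, A]
Visit B → queue [C, N, A]
Visit C → queue [N, A]
Visit N → queue [A]
Visit A → queue []

D, L, E, M, K, I, G, F, O, J, H, B, C, N, A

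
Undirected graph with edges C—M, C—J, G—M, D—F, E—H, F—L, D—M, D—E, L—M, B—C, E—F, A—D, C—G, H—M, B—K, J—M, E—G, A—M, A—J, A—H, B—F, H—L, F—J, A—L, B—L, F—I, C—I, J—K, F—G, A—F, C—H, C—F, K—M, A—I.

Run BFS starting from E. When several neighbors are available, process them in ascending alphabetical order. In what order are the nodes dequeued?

Visit E; enqueue D, F, G, H → queue [D, F, G, H]
Visit D; enqueue A, M → queue [F, G, H, A, M]
Visit F; enqueue B, C, I, J, L → queue [G, H, A, M, B, C, I, J, L]
Visit G → queue [H, A, M, B, C, I, J, L]
Visit H → queue [A, M, B, C, I, J, L]
Visit A → queue [M, B, C, I, J, L]
Visit M; enqueue K → queue [B, C, I, J, L, K]
Visit B → queue [C, I, J, L, K]
Visit C → queue [I, J, L, K]
Visit I → queue [J, L, K]
Visit J → queue [L, K]
Visit L → queue [K]
Visit K → queue []

E → D → F → G → H → A → M → B → C → I → J → L → K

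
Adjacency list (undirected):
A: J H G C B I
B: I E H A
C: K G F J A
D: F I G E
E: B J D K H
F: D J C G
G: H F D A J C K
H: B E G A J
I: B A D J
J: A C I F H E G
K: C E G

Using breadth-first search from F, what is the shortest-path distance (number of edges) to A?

2

Level 0: F
Level 1: C, D, G, J
Level 2: A, E, H, I, K
Level 3: B
A first appears at level 2.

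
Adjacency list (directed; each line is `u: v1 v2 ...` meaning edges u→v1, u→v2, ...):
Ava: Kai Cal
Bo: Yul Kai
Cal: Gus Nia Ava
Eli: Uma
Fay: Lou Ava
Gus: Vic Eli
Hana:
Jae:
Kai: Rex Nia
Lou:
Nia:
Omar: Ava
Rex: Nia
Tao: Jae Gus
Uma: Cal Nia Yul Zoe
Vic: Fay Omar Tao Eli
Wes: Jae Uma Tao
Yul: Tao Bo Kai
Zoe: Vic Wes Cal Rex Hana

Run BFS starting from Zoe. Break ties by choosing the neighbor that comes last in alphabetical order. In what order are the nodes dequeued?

Visit Zoe; enqueue Wes, Vic, Rex, Hana, Cal → queue [Wes, Vic, Rex, Hana, Cal]
Visit Wes; enqueue Uma, Tao, Jae → queue [Vic, Rex, Hana, Cal, Uma, Tao, Jae]
Visit Vic; enqueue Omar, Fay, Eli → queue [Rex, Hana, Cal, Uma, Tao, Jae, Omar, Fay, Eli]
Visit Rex; enqueue Nia → queue [Hana, Cal, Uma, Tao, Jae, Omar, Fay, Eli, Nia]
Visit Hana → queue [Cal, Uma, Tao, Jae, Omar, Fay, Eli, Nia]
Visit Cal; enqueue Gus, Ava → queue [Uma, Tao, Jae, Omar, Fay, Eli, Nia, Gus, Ava]
Visit Uma; enqueue Yul → queue [Tao, Jae, Omar, Fay, Eli, Nia, Gus, Ava, Yul]
Visit Tao → queue [Jae, Omar, Fay, Eli, Nia, Gus, Ava, Yul]
Visit Jae → queue [Omar, Fay, Eli, Nia, Gus, Ava, Yul]
Visit Omar → queue [Fay, Eli, Nia, Gus, Ava, Yul]
Visit Fay; enqueue Lou → queue [Eli, Nia, Gus, Ava, Yul, Lou]
Visit Eli → queue [Nia, Gus, Ava, Yul, Lou]
Visit Nia → queue [Gus, Ava, Yul, Lou]
Visit Gus → queue [Ava, Yul, Lou]
Visit Ava; enqueue Kai → queue [Yul, Lou, Kai]
Visit Yul; enqueue Bo → queue [Lou, Kai, Bo]
Visit Lou → queue [Kai, Bo]
Visit Kai → queue [Bo]
Visit Bo → queue []

Zoe Wes Vic Rex Hana Cal Uma Tao Jae Omar Fay Eli Nia Gus Ava Yul Lou Kai Bo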